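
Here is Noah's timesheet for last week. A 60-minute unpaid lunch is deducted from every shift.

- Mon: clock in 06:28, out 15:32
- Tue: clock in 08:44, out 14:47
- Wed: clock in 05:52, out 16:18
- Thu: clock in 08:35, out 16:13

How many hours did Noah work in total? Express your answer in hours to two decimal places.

Mon: 06:28–15:32 = 9 h 4 min; less 60 min break → 8 h 4 min
Tue: 08:44–14:47 = 6 h 3 min; less 60 min break → 5 h 3 min
Wed: 05:52–16:18 = 10 h 26 min; less 60 min break → 9 h 26 min
Thu: 08:35–16:13 = 7 h 38 min; less 60 min break → 6 h 38 min
Total: 8 h 4 min + 5 h 3 min + 9 h 26 min + 6 h 38 min = 29 h 11 min.

29.18 hours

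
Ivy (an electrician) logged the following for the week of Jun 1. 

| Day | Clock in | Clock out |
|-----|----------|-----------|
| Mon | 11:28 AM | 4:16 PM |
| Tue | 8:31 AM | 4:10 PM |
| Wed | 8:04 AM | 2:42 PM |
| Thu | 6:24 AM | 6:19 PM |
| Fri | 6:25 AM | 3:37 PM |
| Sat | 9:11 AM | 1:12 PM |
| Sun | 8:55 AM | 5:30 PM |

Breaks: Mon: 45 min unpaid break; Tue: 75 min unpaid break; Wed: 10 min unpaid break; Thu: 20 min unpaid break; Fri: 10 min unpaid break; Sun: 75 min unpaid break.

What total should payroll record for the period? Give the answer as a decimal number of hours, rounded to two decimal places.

48.88 hours

Mon: 11:28 AM–4:16 PM = 4 h 48 min; less 45 min break → 4 h 3 min
Tue: 8:31 AM–4:10 PM = 7 h 39 min; less 75 min break → 6 h 24 min
Wed: 8:04 AM–2:42 PM = 6 h 38 min; less 10 min break → 6 h 28 min
Thu: 6:24 AM–6:19 PM = 11 h 55 min; less 20 min break → 11 h 35 min
Fri: 6:25 AM–3:37 PM = 9 h 12 min; less 10 min break → 9 h 2 min
Sat: 9:11 AM–1:12 PM = 4 h 1 min
Sun: 8:55 AM–5:30 PM = 8 h 35 min; less 75 min break → 7 h 20 min
Total: 4 h 3 min + 6 h 24 min + 6 h 28 min + 11 h 35 min + 9 h 2 min + 4 h 1 min + 7 h 20 min = 48 h 53 min.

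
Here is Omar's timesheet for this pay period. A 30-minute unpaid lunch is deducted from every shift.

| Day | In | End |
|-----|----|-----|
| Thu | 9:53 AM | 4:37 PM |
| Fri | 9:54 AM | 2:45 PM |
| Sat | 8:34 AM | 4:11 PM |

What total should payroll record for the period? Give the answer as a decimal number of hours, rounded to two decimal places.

17.70 hours

Thu: 9:53 AM–4:37 PM = 6 h 44 min; less 30 min break → 6 h 14 min
Fri: 9:54 AM–2:45 PM = 4 h 51 min; less 30 min break → 4 h 21 min
Sat: 8:34 AM–4:11 PM = 7 h 37 min; less 30 min break → 7 h 7 min
Total: 6 h 14 min + 4 h 21 min + 7 h 7 min = 17 h 42 min.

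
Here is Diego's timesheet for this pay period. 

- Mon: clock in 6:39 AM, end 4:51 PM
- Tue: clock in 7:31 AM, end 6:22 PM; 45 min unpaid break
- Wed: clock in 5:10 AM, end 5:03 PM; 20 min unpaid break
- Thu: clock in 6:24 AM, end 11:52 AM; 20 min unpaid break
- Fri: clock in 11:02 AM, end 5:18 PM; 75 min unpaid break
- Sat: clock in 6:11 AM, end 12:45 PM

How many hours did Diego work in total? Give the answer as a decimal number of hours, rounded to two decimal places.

Mon: 6:39 AM–4:51 PM = 10 h 12 min
Tue: 7:31 AM–6:22 PM = 10 h 51 min; less 45 min break → 10 h 6 min
Wed: 5:10 AM–5:03 PM = 11 h 53 min; less 20 min break → 11 h 33 min
Thu: 6:24 AM–11:52 AM = 5 h 28 min; less 20 min break → 5 h 8 min
Fri: 11:02 AM–5:18 PM = 6 h 16 min; less 75 min break → 5 h 1 min
Sat: 6:11 AM–12:45 PM = 6 h 34 min
Total: 10 h 12 min + 10 h 6 min + 11 h 33 min + 5 h 8 min + 5 h 1 min + 6 h 34 min = 48 h 34 min.

48.57 hours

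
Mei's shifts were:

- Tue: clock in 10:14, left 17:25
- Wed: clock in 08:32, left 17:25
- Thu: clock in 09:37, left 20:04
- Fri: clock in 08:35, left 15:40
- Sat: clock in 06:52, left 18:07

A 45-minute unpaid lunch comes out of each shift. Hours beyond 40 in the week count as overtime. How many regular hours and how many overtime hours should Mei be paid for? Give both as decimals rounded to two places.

Regular 40.00 hours, overtime 1.10 hours

Tue: 10:14–17:25 = 7 h 11 min; less 45 min break → 6 h 26 min
Wed: 08:32–17:25 = 8 h 53 min; less 45 min break → 8 h 8 min
Thu: 09:37–20:04 = 10 h 27 min; less 45 min break → 9 h 42 min
Fri: 08:35–15:40 = 7 h 5 min; less 45 min break → 6 h 20 min
Sat: 06:52–18:07 = 11 h 15 min; less 45 min break → 10 h 30 min
Total worked: 41 h 6 min = 41.10 h.
Threshold 40 h → overtime 1 h 6 min, regular 40 h 0 min.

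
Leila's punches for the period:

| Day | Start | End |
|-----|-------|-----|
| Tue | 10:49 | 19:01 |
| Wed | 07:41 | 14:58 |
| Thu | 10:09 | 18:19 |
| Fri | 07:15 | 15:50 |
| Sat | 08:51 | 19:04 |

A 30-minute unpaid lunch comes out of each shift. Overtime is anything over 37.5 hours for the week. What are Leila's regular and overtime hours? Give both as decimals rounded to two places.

Regular 37.50 hours, overtime 2.45 hours

Tue: 10:49–19:01 = 8 h 12 min; less 30 min break → 7 h 42 min
Wed: 07:41–14:58 = 7 h 17 min; less 30 min break → 6 h 47 min
Thu: 10:09–18:19 = 8 h 10 min; less 30 min break → 7 h 40 min
Fri: 07:15–15:50 = 8 h 35 min; less 30 min break → 8 h 5 min
Sat: 08:51–19:04 = 10 h 13 min; less 30 min break → 9 h 43 min
Total worked: 39 h 57 min = 39.95 h.
Threshold 37.5 h → overtime 2 h 27 min, regular 37 h 30 min.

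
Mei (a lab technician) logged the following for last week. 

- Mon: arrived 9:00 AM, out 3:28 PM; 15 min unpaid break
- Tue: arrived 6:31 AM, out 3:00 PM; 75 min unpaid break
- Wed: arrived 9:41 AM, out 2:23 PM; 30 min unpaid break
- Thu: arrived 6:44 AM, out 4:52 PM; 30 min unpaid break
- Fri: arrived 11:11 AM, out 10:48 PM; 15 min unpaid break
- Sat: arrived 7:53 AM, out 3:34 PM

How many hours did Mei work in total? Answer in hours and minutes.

46 h 20 min

Mon: 9:00 AM–3:28 PM = 6 h 28 min; less 15 min break → 6 h 13 min
Tue: 6:31 AM–3:00 PM = 8 h 29 min; less 75 min break → 7 h 14 min
Wed: 9:41 AM–2:23 PM = 4 h 42 min; less 30 min break → 4 h 12 min
Thu: 6:44 AM–4:52 PM = 10 h 8 min; less 30 min break → 9 h 38 min
Fri: 11:11 AM–10:48 PM = 11 h 37 min; less 15 min break → 11 h 22 min
Sat: 7:53 AM–3:34 PM = 7 h 41 min
Total: 6 h 13 min + 7 h 14 min + 4 h 12 min + 9 h 38 min + 11 h 22 min + 7 h 41 min = 46 h 20 min.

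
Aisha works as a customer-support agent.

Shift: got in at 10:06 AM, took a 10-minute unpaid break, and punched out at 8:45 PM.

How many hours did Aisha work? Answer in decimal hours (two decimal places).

10.48 hours

Shift: 10:06 AM–8:45 PM = 10 h 39 min; less 10 min break → 10 h 29 min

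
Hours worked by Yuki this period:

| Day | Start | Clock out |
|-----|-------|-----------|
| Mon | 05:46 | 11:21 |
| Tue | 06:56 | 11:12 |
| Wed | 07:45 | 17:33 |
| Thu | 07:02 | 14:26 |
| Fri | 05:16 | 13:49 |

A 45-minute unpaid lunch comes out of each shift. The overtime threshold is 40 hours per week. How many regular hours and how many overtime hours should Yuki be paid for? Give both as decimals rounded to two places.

Mon: 05:46–11:21 = 5 h 35 min; less 45 min break → 4 h 50 min
Tue: 06:56–11:12 = 4 h 16 min; less 45 min break → 3 h 31 min
Wed: 07:45–17:33 = 9 h 48 min; less 45 min break → 9 h 3 min
Thu: 07:02–14:26 = 7 h 24 min; less 45 min break → 6 h 39 min
Fri: 05:16–13:49 = 8 h 33 min; less 45 min break → 7 h 48 min
Total worked: 31 h 51 min = 31.85 h.
Threshold 40 h → overtime 0 h 0 min, regular 31 h 51 min.

Regular 31.85 hours, overtime 0.00 hours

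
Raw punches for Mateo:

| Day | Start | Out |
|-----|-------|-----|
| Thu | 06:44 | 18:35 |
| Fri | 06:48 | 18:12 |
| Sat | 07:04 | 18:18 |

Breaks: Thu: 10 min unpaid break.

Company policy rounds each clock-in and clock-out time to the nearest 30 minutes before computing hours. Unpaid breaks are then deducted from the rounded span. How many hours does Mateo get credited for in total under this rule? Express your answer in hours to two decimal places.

34.33 hours

Thu: in 06:44→06:30, out 18:35→18:30; 12 h 0 min − 10 min = 11 h 50 min
Fri: in 06:48→07:00, out 18:12→18:00; 11 h 0 min
Sat: in 07:04→07:00, out 18:18→18:30; 11 h 30 min
Total credited: 34 h 20 min.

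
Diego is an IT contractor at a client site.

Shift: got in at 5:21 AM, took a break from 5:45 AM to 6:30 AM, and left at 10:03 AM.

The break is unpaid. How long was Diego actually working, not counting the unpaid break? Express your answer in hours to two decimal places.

Shift: 5:21 AM–10:03 AM = 4 h 42 min; less 45 min break → 3 h 57 min

3.95 hours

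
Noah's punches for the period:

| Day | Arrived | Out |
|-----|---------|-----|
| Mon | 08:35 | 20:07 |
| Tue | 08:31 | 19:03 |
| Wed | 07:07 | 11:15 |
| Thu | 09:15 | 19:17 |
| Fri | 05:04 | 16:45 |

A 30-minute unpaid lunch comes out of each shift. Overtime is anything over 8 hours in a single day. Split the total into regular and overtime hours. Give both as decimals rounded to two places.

Regular 35.63 hours, overtime 9.78 hours

Mon: 08:35–20:07 = 11 h 32 min; less 30 min break → 11 h 2 min
Tue: 08:31–19:03 = 10 h 32 min; less 30 min break → 10 h 2 min
Wed: 07:07–11:15 = 4 h 8 min; less 30 min break → 3 h 38 min
Thu: 09:15–19:17 = 10 h 2 min; less 30 min break → 9 h 32 min
Fri: 05:04–16:45 = 11 h 41 min; less 30 min break → 11 h 11 min
Mon reg 8 h 0 min / OT 3 h 2 min; Tue reg 8 h 0 min / OT 2 h 2 min; Wed reg 3 h 38 min / OT 0 h 0 min; Thu reg 8 h 0 min / OT 1 h 32 min; Fri reg 8 h 0 min / OT 3 h 11 min.
Totals: regular 35 h 38 min, overtime 9 h 47 min.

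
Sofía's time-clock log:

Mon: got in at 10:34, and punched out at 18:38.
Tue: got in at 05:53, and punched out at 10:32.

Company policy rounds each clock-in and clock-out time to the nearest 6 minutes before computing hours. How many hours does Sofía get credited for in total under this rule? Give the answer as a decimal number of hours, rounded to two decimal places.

12.60 hours

Mon: in 10:34→10:36, out 18:38→18:36; 8 h 0 min
Tue: in 05:53→05:54, out 10:32→10:30; 4 h 36 min
Total credited: 12 h 36 min.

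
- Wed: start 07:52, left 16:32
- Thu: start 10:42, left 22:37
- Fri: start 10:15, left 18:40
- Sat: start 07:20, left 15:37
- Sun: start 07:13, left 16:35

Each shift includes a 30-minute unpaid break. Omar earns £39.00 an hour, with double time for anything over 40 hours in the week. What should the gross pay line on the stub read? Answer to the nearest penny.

Wed: 07:52–16:32 = 8 h 40 min; less 30 min break → 8 h 10 min
Thu: 10:42–22:37 = 11 h 55 min; less 30 min break → 11 h 25 min
Fri: 10:15–18:40 = 8 h 25 min; less 30 min break → 7 h 55 min
Sat: 07:20–15:37 = 8 h 17 min; less 30 min break → 7 h 47 min
Sun: 07:13–16:35 = 9 h 22 min; less 30 min break → 8 h 52 min
Total worked: 44 h 9 min = 2649 min.
Regular 40 h 0 min = 2400 min at £39.00/h; overtime 4 h 9 min = 249 min at £78.00/h.
Pay = (2400 × £39.00 + 249 × £78.00) ÷ 60 = £1883.70.

£1883.70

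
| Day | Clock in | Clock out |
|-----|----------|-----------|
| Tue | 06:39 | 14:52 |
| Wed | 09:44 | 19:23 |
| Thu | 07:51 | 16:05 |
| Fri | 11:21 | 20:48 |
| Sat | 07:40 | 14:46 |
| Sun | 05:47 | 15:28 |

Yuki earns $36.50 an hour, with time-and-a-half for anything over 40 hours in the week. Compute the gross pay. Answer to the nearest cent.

$2135.25

Tue: 06:39–14:52 = 8 h 13 min
Wed: 09:44–19:23 = 9 h 39 min
Thu: 07:51–16:05 = 8 h 14 min
Fri: 11:21–20:48 = 9 h 27 min
Sat: 07:40–14:46 = 7 h 6 min
Sun: 05:47–15:28 = 9 h 41 min
Total worked: 52 h 20 min = 3140 min.
Regular 40 h 0 min = 2400 min at $36.50/h; overtime 12 h 20 min = 740 min at $54.75/h.
Pay = (2400 × $36.50 + 740 × $54.75) ÷ 60 = $2135.25.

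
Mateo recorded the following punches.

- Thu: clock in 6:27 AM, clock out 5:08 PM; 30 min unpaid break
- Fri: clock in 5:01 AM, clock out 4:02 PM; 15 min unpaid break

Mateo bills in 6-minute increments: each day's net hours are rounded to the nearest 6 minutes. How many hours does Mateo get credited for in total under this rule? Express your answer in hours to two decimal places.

Thu: 6:27 AM–5:08 PM = 10 h 41 min − 30 min = 10 h 11 min → rounds to 10 h 12 min
Fri: 5:01 AM–4:02 PM = 11 h 1 min − 15 min = 10 h 46 min → rounds to 10 h 48 min
Total credited: 21 h 0 min.

21.00 hours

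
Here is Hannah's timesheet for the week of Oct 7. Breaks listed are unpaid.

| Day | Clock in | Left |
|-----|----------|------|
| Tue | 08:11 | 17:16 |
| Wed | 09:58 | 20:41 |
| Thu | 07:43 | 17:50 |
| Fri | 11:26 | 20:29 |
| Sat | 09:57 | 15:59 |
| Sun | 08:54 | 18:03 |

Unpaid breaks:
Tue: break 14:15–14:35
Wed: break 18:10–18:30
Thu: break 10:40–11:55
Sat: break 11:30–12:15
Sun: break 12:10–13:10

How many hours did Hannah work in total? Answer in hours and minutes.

Tue: 08:11–17:16 = 9 h 5 min; less 20 min break → 8 h 45 min
Wed: 09:58–20:41 = 10 h 43 min; less 20 min break → 10 h 23 min
Thu: 07:43–17:50 = 10 h 7 min; less 75 min break → 8 h 52 min
Fri: 11:26–20:29 = 9 h 3 min
Sat: 09:57–15:59 = 6 h 2 min; less 45 min break → 5 h 17 min
Sun: 08:54–18:03 = 9 h 9 min; less 60 min break → 8 h 9 min
Total: 8 h 45 min + 10 h 23 min + 8 h 52 min + 9 h 3 min + 5 h 17 min + 8 h 9 min = 50 h 29 min.

50 h 29 min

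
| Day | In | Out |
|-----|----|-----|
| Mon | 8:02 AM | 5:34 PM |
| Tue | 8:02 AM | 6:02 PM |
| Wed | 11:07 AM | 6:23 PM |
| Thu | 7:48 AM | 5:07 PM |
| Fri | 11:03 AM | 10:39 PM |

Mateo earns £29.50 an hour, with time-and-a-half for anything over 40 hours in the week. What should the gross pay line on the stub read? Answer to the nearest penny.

£1521.46

Mon: 8:02 AM–5:34 PM = 9 h 32 min
Tue: 8:02 AM–6:02 PM = 10 h 0 min
Wed: 11:07 AM–6:23 PM = 7 h 16 min
Thu: 7:48 AM–5:07 PM = 9 h 19 min
Fri: 11:03 AM–10:39 PM = 11 h 36 min
Total worked: 47 h 43 min = 2863 min.
Regular 40 h 0 min = 2400 min at £29.50/h; overtime 7 h 43 min = 463 min at £44.25/h.
Pay = (2400 × £29.50 + 463 × £44.25) ÷ 60 = £1521.46.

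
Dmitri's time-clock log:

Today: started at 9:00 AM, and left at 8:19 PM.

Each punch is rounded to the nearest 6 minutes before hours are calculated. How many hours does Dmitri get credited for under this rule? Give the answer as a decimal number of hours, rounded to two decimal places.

11.30 hours

Today: in 9:00 AM→9:00 AM, out 8:19 PM→8:18 PM; 11 h 18 min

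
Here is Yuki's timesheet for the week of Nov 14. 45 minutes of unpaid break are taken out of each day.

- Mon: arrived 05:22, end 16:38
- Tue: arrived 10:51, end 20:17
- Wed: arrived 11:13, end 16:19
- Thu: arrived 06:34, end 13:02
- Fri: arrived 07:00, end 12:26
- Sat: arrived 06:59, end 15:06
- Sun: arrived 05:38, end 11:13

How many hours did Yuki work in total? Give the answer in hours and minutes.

46 h 9 min

Mon: 05:22–16:38 = 11 h 16 min; less 45 min break → 10 h 31 min
Tue: 10:51–20:17 = 9 h 26 min; less 45 min break → 8 h 41 min
Wed: 11:13–16:19 = 5 h 6 min; less 45 min break → 4 h 21 min
Thu: 06:34–13:02 = 6 h 28 min; less 45 min break → 5 h 43 min
Fri: 07:00–12:26 = 5 h 26 min; less 45 min break → 4 h 41 min
Sat: 06:59–15:06 = 8 h 7 min; less 45 min break → 7 h 22 min
Sun: 05:38–11:13 = 5 h 35 min; less 45 min break → 4 h 50 min
Total: 10 h 31 min + 8 h 41 min + 4 h 21 min + 5 h 43 min + 4 h 41 min + 7 h 22 min + 4 h 50 min = 46 h 9 min.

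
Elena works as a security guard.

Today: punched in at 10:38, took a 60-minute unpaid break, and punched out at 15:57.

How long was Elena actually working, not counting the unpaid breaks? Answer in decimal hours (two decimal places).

Today: 10:38–15:57 = 5 h 19 min; less 60 min break → 4 h 19 min

4.32 hours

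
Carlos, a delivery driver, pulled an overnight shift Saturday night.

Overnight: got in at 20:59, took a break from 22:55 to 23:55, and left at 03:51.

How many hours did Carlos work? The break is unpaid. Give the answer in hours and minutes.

5 h 52 min

Overnight: 20:59 → midnight = 3 h 1 min; midnight → 03:51 = 3 h 51 min; span 6 h 52 min; less 60 min break → 5 h 52 min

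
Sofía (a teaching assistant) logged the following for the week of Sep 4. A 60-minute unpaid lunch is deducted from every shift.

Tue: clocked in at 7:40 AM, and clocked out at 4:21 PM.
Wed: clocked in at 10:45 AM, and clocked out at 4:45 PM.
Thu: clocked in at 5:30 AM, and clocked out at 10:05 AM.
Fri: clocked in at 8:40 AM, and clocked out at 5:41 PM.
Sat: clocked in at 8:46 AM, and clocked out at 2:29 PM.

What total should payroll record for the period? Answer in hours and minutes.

29 h 0 min

Tue: 7:40 AM–4:21 PM = 8 h 41 min; less 60 min break → 7 h 41 min
Wed: 10:45 AM–4:45 PM = 6 h 0 min; less 60 min break → 5 h 0 min
Thu: 5:30 AM–10:05 AM = 4 h 35 min; less 60 min break → 3 h 35 min
Fri: 8:40 AM–5:41 PM = 9 h 1 min; less 60 min break → 8 h 1 min
Sat: 8:46 AM–2:29 PM = 5 h 43 min; less 60 min break → 4 h 43 min
Total: 7 h 41 min + 5 h 0 min + 3 h 35 min + 8 h 1 min + 4 h 43 min = 29 h 0 min.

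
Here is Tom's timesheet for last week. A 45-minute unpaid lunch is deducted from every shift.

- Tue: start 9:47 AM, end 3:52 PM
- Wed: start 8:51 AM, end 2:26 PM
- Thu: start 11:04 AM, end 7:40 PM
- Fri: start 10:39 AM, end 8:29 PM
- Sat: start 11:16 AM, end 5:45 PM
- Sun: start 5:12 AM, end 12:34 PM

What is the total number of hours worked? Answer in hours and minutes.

39 h 27 min

Tue: 9:47 AM–3:52 PM = 6 h 5 min; less 45 min break → 5 h 20 min
Wed: 8:51 AM–2:26 PM = 5 h 35 min; less 45 min break → 4 h 50 min
Thu: 11:04 AM–7:40 PM = 8 h 36 min; less 45 min break → 7 h 51 min
Fri: 10:39 AM–8:29 PM = 9 h 50 min; less 45 min break → 9 h 5 min
Sat: 11:16 AM–5:45 PM = 6 h 29 min; less 45 min break → 5 h 44 min
Sun: 5:12 AM–12:34 PM = 7 h 22 min; less 45 min break → 6 h 37 min
Total: 5 h 20 min + 4 h 50 min + 7 h 51 min + 9 h 5 min + 5 h 44 min + 6 h 37 min = 39 h 27 min.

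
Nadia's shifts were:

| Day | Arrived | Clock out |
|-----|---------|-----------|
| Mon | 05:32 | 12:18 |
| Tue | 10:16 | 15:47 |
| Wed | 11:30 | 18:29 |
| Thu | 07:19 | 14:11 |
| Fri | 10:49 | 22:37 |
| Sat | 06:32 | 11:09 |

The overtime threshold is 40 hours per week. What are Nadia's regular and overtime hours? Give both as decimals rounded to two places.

Mon: 05:32–12:18 = 6 h 46 min
Tue: 10:16–15:47 = 5 h 31 min
Wed: 11:30–18:29 = 6 h 59 min
Thu: 07:19–14:11 = 6 h 52 min
Fri: 10:49–22:37 = 11 h 48 min
Sat: 06:32–11:09 = 4 h 37 min
Total worked: 42 h 33 min = 42.55 h.
Threshold 40 h → overtime 2 h 33 min, regular 40 h 0 min.

Regular 40.00 hours, overtime 2.55 hours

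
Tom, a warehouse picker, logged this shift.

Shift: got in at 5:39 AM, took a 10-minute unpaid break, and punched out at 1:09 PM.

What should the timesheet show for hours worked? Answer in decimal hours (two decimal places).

7.33 hours

Shift: 5:39 AM–1:09 PM = 7 h 30 min; less 10 min break → 7 h 20 min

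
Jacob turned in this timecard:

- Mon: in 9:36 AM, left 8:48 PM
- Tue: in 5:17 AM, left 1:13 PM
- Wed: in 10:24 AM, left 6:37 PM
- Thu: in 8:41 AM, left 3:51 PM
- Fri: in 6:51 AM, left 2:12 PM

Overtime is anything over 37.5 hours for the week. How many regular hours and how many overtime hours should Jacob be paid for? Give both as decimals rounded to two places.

Mon: 9:36 AM–8:48 PM = 11 h 12 min
Tue: 5:17 AM–1:13 PM = 7 h 56 min
Wed: 10:24 AM–6:37 PM = 8 h 13 min
Thu: 8:41 AM–3:51 PM = 7 h 10 min
Fri: 6:51 AM–2:12 PM = 7 h 21 min
Total worked: 41 h 52 min = 41.87 h.
Threshold 37.5 h → overtime 4 h 22 min, regular 37 h 30 min.

Regular 37.50 hours, overtime 4.37 hours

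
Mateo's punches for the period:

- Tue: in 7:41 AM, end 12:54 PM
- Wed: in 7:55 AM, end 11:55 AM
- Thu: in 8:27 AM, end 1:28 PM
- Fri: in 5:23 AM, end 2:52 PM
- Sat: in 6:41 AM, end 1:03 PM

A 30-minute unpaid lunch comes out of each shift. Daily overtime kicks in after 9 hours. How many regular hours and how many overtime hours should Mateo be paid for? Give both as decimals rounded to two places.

Regular 27.58 hours, overtime 0.00 hours

Tue: 7:41 AM–12:54 PM = 5 h 13 min; less 30 min break → 4 h 43 min
Wed: 7:55 AM–11:55 AM = 4 h 0 min; less 30 min break → 3 h 30 min
Thu: 8:27 AM–1:28 PM = 5 h 1 min; less 30 min break → 4 h 31 min
Fri: 5:23 AM–2:52 PM = 9 h 29 min; less 30 min break → 8 h 59 min
Sat: 6:41 AM–1:03 PM = 6 h 22 min; less 30 min break → 5 h 52 min
Tue reg 4 h 43 min / OT 0 h 0 min; Wed reg 3 h 30 min / OT 0 h 0 min; Thu reg 4 h 31 min / OT 0 h 0 min; Fri reg 8 h 59 min / OT 0 h 0 min; Sat reg 5 h 52 min / OT 0 h 0 min.
Totals: regular 27 h 35 min, overtime 0 h 0 min.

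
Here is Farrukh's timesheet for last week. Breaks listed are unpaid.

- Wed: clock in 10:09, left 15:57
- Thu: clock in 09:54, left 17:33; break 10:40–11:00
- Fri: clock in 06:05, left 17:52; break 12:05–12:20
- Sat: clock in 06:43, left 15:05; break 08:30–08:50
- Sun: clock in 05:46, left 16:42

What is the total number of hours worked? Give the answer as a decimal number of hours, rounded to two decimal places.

43.62 hours

Wed: 10:09–15:57 = 5 h 48 min
Thu: 09:54–17:33 = 7 h 39 min; less 20 min break → 7 h 19 min
Fri: 06:05–17:52 = 11 h 47 min; less 15 min break → 11 h 32 min
Sat: 06:43–15:05 = 8 h 22 min; less 20 min break → 8 h 2 min
Sun: 05:46–16:42 = 10 h 56 min
Total: 5 h 48 min + 7 h 19 min + 11 h 32 min + 8 h 2 min + 10 h 56 min = 43 h 37 min.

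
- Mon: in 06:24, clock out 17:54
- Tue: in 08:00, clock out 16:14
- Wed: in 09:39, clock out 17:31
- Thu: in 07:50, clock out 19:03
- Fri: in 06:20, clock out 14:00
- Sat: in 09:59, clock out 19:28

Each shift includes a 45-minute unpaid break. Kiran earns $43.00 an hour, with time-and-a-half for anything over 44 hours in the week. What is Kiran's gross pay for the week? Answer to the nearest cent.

$2373.60

Mon: 06:24–17:54 = 11 h 30 min; less 45 min break → 10 h 45 min
Tue: 08:00–16:14 = 8 h 14 min; less 45 min break → 7 h 29 min
Wed: 09:39–17:31 = 7 h 52 min; less 45 min break → 7 h 7 min
Thu: 07:50–19:03 = 11 h 13 min; less 45 min break → 10 h 28 min
Fri: 06:20–14:00 = 7 h 40 min; less 45 min break → 6 h 55 min
Sat: 09:59–19:28 = 9 h 29 min; less 45 min break → 8 h 44 min
Total worked: 51 h 28 min = 3088 min.
Regular 44 h 0 min = 2640 min at $43.00/h; overtime 7 h 28 min = 448 min at $64.50/h.
Pay = (2640 × $43.00 + 448 × $64.50) ÷ 60 = $2373.60.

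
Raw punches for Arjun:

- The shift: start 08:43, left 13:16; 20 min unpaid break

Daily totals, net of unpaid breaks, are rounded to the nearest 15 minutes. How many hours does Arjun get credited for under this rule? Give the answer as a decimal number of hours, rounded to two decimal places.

The shift: 08:43–13:16 = 4 h 33 min − 20 min = 4 h 13 min → rounds to 4 h 15 min

4.25 hours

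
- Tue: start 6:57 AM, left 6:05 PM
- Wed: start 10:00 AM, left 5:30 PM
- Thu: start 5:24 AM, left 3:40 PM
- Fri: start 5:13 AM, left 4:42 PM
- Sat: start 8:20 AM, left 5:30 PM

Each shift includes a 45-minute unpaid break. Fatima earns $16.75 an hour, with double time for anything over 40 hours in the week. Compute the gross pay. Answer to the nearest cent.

$864.30

Tue: 6:57 AM–6:05 PM = 11 h 8 min; less 45 min break → 10 h 23 min
Wed: 10:00 AM–5:30 PM = 7 h 30 min; less 45 min break → 6 h 45 min
Thu: 5:24 AM–3:40 PM = 10 h 16 min; less 45 min break → 9 h 31 min
Fri: 5:13 AM–4:42 PM = 11 h 29 min; less 45 min break → 10 h 44 min
Sat: 8:20 AM–5:30 PM = 9 h 10 min; less 45 min break → 8 h 25 min
Total worked: 45 h 48 min = 2748 min.
Regular 40 h 0 min = 2400 min at $16.75/h; overtime 5 h 48 min = 348 min at $33.50/h.
Pay = (2400 × $16.75 + 348 × $33.50) ÷ 60 = $864.30.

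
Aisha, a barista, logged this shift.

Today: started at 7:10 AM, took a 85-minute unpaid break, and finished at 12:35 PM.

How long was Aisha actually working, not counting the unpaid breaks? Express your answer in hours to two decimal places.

4.00 hours

Today: 7:10 AM–12:35 PM = 5 h 25 min; less 85 min break → 4 h 0 min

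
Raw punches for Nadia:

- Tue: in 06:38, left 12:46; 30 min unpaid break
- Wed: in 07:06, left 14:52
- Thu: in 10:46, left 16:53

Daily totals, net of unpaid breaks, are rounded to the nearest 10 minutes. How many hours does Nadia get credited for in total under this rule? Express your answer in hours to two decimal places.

Tue: 06:38–12:46 = 6 h 8 min − 30 min = 5 h 38 min → rounds to 5 h 40 min
Wed: 07:06–14:52 = 7 h 46 min → rounds to 7 h 50 min
Thu: 10:46–16:53 = 6 h 7 min → rounds to 6 h 10 min
Total credited: 19 h 40 min.

19.67 hours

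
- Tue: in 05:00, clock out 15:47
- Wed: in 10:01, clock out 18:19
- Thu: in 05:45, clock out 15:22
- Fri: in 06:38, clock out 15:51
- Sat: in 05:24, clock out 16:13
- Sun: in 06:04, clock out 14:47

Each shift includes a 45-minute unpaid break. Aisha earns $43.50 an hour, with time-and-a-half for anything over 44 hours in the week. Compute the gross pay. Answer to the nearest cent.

$2497.99

Tue: 05:00–15:47 = 10 h 47 min; less 45 min break → 10 h 2 min
Wed: 10:01–18:19 = 8 h 18 min; less 45 min break → 7 h 33 min
Thu: 05:45–15:22 = 9 h 37 min; less 45 min break → 8 h 52 min
Fri: 06:38–15:51 = 9 h 13 min; less 45 min break → 8 h 28 min
Sat: 05:24–16:13 = 10 h 49 min; less 45 min break → 10 h 4 min
Sun: 06:04–14:47 = 8 h 43 min; less 45 min break → 7 h 58 min
Total worked: 52 h 57 min = 3177 min.
Regular 44 h 0 min = 2640 min at $43.50/h; overtime 8 h 57 min = 537 min at $65.25/h.
Pay = (2640 × $43.50 + 537 × $65.25) ÷ 60 = $2497.99.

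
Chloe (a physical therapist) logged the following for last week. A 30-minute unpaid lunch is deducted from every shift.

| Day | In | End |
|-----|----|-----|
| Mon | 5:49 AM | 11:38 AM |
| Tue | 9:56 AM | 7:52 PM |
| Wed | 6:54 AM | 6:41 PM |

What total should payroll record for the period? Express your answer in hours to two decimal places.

26.03 hours

Mon: 5:49 AM–11:38 AM = 5 h 49 min; less 30 min break → 5 h 19 min
Tue: 9:56 AM–7:52 PM = 9 h 56 min; less 30 min break → 9 h 26 min
Wed: 6:54 AM–6:41 PM = 11 h 47 min; less 30 min break → 11 h 17 min
Total: 5 h 19 min + 9 h 26 min + 11 h 17 min = 26 h 2 min.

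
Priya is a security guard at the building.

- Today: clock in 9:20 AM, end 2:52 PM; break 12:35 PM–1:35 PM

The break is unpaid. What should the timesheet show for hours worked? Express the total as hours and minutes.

Today: 9:20 AM–2:52 PM = 5 h 32 min; less 60 min break → 4 h 32 min

4 h 32 min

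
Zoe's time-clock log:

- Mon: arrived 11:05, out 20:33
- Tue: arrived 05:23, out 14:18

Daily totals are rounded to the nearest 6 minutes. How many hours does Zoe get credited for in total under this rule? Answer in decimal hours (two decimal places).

Mon: 11:05–20:33 = 9 h 28 min → rounds to 9 h 30 min
Tue: 05:23–14:18 = 8 h 55 min → rounds to 8 h 54 min
Total credited: 18 h 24 min.

18.40 hours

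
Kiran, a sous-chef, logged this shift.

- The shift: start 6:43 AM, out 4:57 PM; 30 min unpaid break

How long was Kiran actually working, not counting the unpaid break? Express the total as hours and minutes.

The shift: 6:43 AM–4:57 PM = 10 h 14 min; less 30 min break → 9 h 44 min

9 h 44 min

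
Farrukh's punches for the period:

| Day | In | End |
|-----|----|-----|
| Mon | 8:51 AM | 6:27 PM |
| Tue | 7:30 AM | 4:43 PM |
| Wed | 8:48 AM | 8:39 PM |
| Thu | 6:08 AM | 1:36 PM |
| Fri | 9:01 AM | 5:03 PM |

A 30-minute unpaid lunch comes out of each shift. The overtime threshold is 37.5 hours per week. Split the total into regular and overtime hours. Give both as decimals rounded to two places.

Mon: 8:51 AM–6:27 PM = 9 h 36 min; less 30 min break → 9 h 6 min
Tue: 7:30 AM–4:43 PM = 9 h 13 min; less 30 min break → 8 h 43 min
Wed: 8:48 AM–8:39 PM = 11 h 51 min; less 30 min break → 11 h 21 min
Thu: 6:08 AM–1:36 PM = 7 h 28 min; less 30 min break → 6 h 58 min
Fri: 9:01 AM–5:03 PM = 8 h 2 min; less 30 min break → 7 h 32 min
Total worked: 43 h 40 min = 43.67 h.
Threshold 37.5 h → overtime 6 h 10 min, regular 37 h 30 min.

Regular 37.50 hours, overtime 6.17 hours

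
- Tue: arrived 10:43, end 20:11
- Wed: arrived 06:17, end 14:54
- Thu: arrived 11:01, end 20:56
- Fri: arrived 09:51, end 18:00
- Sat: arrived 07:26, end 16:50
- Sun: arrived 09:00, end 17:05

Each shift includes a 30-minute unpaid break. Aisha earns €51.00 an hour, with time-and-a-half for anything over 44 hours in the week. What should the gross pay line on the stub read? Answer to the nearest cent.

Tue: 10:43–20:11 = 9 h 28 min; less 30 min break → 8 h 58 min
Wed: 06:17–14:54 = 8 h 37 min; less 30 min break → 8 h 7 min
Thu: 11:01–20:56 = 9 h 55 min; less 30 min break → 9 h 25 min
Fri: 09:51–18:00 = 8 h 9 min; less 30 min break → 7 h 39 min
Sat: 07:26–16:50 = 9 h 24 min; less 30 min break → 8 h 54 min
Sun: 09:00–17:05 = 8 h 5 min; less 30 min break → 7 h 35 min
Total worked: 50 h 38 min = 3038 min.
Regular 44 h 0 min = 2640 min at €51.00/h; overtime 6 h 38 min = 398 min at €76.50/h.
Pay = (2640 × €51.00 + 398 × €76.50) ÷ 60 = €2751.45.

€2751.45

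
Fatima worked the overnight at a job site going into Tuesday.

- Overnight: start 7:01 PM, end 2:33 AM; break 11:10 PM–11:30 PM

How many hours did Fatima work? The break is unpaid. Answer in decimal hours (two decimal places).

7.20 hours

Overnight: 7:01 PM → midnight = 4 h 59 min; midnight → 2:33 AM = 2 h 33 min; span 7 h 32 min; less 20 min break → 7 h 12 min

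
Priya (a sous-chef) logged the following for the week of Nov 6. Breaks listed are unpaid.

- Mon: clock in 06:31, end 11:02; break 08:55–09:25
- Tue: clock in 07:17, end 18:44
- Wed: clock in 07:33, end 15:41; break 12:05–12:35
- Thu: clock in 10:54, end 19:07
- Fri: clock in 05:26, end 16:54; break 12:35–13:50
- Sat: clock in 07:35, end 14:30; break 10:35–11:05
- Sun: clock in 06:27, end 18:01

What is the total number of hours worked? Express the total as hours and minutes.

Mon: 06:31–11:02 = 4 h 31 min; less 30 min break → 4 h 1 min
Tue: 07:17–18:44 = 11 h 27 min
Wed: 07:33–15:41 = 8 h 8 min; less 30 min break → 7 h 38 min
Thu: 10:54–19:07 = 8 h 13 min
Fri: 05:26–16:54 = 11 h 28 min; less 75 min break → 10 h 13 min
Sat: 07:35–14:30 = 6 h 55 min; less 30 min break → 6 h 25 min
Sun: 06:27–18:01 = 11 h 34 min
Total: 4 h 1 min + 11 h 27 min + 7 h 38 min + 8 h 13 min + 10 h 13 min + 6 h 25 min + 11 h 34 min = 59 h 31 min.

59 h 31 min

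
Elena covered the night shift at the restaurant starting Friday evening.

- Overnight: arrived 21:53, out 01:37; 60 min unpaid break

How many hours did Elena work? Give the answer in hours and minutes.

2 h 44 min

Overnight: 21:53 → midnight = 2 h 7 min; midnight → 01:37 = 1 h 37 min; span 3 h 44 min; less 60 min break → 2 h 44 min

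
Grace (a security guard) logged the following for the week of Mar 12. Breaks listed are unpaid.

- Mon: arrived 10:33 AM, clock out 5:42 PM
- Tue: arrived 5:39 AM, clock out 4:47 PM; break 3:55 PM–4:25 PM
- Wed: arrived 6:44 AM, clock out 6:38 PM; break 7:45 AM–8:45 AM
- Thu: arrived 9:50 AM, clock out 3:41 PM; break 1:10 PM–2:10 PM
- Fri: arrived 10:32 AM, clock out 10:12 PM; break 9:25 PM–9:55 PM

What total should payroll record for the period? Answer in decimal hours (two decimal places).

44.70 hours

Mon: 10:33 AM–5:42 PM = 7 h 9 min
Tue: 5:39 AM–4:47 PM = 11 h 8 min; less 30 min break → 10 h 38 min
Wed: 6:44 AM–6:38 PM = 11 h 54 min; less 60 min break → 10 h 54 min
Thu: 9:50 AM–3:41 PM = 5 h 51 min; less 60 min break → 4 h 51 min
Fri: 10:32 AM–10:12 PM = 11 h 40 min; less 30 min break → 11 h 10 min
Total: 7 h 9 min + 10 h 38 min + 10 h 54 min + 4 h 51 min + 11 h 10 min = 44 h 42 min.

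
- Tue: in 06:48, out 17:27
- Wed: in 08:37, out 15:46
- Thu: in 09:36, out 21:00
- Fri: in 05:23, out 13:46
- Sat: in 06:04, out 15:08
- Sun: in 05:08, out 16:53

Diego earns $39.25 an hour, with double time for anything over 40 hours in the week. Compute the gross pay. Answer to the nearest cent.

$3014.40

Tue: 06:48–17:27 = 10 h 39 min
Wed: 08:37–15:46 = 7 h 9 min
Thu: 09:36–21:00 = 11 h 24 min
Fri: 05:23–13:46 = 8 h 23 min
Sat: 06:04–15:08 = 9 h 4 min
Sun: 05:08–16:53 = 11 h 45 min
Total worked: 58 h 24 min = 3504 min.
Regular 40 h 0 min = 2400 min at $39.25/h; overtime 18 h 24 min = 1104 min at $78.50/h.
Pay = (2400 × $39.25 + 1104 × $78.50) ÷ 60 = $3014.40.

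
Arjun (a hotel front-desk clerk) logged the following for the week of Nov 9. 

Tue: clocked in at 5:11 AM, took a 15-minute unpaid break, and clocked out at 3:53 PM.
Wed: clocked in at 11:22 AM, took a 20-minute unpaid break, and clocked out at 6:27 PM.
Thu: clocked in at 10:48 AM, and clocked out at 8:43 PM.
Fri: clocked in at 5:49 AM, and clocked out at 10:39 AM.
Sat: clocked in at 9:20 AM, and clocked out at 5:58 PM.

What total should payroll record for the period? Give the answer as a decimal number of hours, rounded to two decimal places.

40.58 hours

Tue: 5:11 AM–3:53 PM = 10 h 42 min; less 15 min break → 10 h 27 min
Wed: 11:22 AM–6:27 PM = 7 h 5 min; less 20 min break → 6 h 45 min
Thu: 10:48 AM–8:43 PM = 9 h 55 min
Fri: 5:49 AM–10:39 AM = 4 h 50 min
Sat: 9:20 AM–5:58 PM = 8 h 38 min
Total: 10 h 27 min + 6 h 45 min + 9 h 55 min + 4 h 50 min + 8 h 38 min = 40 h 35 min.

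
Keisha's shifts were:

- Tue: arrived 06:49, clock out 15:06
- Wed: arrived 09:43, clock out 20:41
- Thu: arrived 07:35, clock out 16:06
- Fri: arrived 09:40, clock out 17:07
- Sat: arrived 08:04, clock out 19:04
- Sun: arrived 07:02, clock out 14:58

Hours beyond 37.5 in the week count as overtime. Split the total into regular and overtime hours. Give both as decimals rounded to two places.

Regular 37.50 hours, overtime 16.65 hours

Tue: 06:49–15:06 = 8 h 17 min
Wed: 09:43–20:41 = 10 h 58 min
Thu: 07:35–16:06 = 8 h 31 min
Fri: 09:40–17:07 = 7 h 27 min
Sat: 08:04–19:04 = 11 h 0 min
Sun: 07:02–14:58 = 7 h 56 min
Total worked: 54 h 9 min = 54.15 h.
Threshold 37.5 h → overtime 16 h 39 min, regular 37 h 30 min.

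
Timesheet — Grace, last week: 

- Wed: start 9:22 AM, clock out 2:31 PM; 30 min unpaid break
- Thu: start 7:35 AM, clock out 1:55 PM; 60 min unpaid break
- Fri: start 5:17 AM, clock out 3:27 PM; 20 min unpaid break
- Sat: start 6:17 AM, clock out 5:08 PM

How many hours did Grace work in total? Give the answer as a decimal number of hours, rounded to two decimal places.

30.67 hours

Wed: 9:22 AM–2:31 PM = 5 h 9 min; less 30 min break → 4 h 39 min
Thu: 7:35 AM–1:55 PM = 6 h 20 min; less 60 min break → 5 h 20 min
Fri: 5:17 AM–3:27 PM = 10 h 10 min; less 20 min break → 9 h 50 min
Sat: 6:17 AM–5:08 PM = 10 h 51 min
Total: 4 h 39 min + 5 h 20 min + 9 h 50 min + 10 h 51 min = 30 h 40 min.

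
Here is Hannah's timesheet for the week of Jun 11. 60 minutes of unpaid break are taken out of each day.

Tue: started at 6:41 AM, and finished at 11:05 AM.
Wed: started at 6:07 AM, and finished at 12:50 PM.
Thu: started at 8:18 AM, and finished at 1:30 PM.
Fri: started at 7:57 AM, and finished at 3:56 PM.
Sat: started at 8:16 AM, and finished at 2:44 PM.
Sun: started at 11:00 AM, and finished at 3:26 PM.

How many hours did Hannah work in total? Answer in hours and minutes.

29 h 12 min

Tue: 6:41 AM–11:05 AM = 4 h 24 min; less 60 min break → 3 h 24 min
Wed: 6:07 AM–12:50 PM = 6 h 43 min; less 60 min break → 5 h 43 min
Thu: 8:18 AM–1:30 PM = 5 h 12 min; less 60 min break → 4 h 12 min
Fri: 7:57 AM–3:56 PM = 7 h 59 min; less 60 min break → 6 h 59 min
Sat: 8:16 AM–2:44 PM = 6 h 28 min; less 60 min break → 5 h 28 min
Sun: 11:00 AM–3:26 PM = 4 h 26 min; less 60 min break → 3 h 26 min
Total: 3 h 24 min + 5 h 43 min + 4 h 12 min + 6 h 59 min + 5 h 28 min + 3 h 26 min = 29 h 12 min.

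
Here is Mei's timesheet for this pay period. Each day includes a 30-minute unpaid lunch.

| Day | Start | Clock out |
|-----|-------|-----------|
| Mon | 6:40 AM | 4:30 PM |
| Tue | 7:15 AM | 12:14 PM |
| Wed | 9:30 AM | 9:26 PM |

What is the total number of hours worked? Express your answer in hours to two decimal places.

25.25 hours

Mon: 6:40 AM–4:30 PM = 9 h 50 min; less 30 min break → 9 h 20 min
Tue: 7:15 AM–12:14 PM = 4 h 59 min; less 30 min break → 4 h 29 min
Wed: 9:30 AM–9:26 PM = 11 h 56 min; less 30 min break → 11 h 26 min
Total: 9 h 20 min + 4 h 29 min + 11 h 26 min = 25 h 15 min.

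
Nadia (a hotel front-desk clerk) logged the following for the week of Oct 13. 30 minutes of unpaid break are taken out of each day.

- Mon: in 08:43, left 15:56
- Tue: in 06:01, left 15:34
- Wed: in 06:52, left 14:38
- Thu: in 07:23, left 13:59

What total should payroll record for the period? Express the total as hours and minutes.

Mon: 08:43–15:56 = 7 h 13 min; less 30 min break → 6 h 43 min
Tue: 06:01–15:34 = 9 h 33 min; less 30 min break → 9 h 3 min
Wed: 06:52–14:38 = 7 h 46 min; less 30 min break → 7 h 16 min
Thu: 07:23–13:59 = 6 h 36 min; less 30 min break → 6 h 6 min
Total: 6 h 43 min + 9 h 3 min + 7 h 16 min + 6 h 6 min = 29 h 8 min.

29 h 8 min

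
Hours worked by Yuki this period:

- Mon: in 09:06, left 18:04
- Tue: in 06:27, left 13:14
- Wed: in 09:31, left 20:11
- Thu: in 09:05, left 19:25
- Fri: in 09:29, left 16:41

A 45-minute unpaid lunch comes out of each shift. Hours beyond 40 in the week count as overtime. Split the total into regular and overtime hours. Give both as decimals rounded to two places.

Mon: 09:06–18:04 = 8 h 58 min; less 45 min break → 8 h 13 min
Tue: 06:27–13:14 = 6 h 47 min; less 45 min break → 6 h 2 min
Wed: 09:31–20:11 = 10 h 40 min; less 45 min break → 9 h 55 min
Thu: 09:05–19:25 = 10 h 20 min; less 45 min break → 9 h 35 min
Fri: 09:29–16:41 = 7 h 12 min; less 45 min break → 6 h 27 min
Total worked: 40 h 12 min = 40.20 h.
Threshold 40 h → overtime 0 h 12 min, regular 40 h 0 min.

Regular 40.00 hours, overtime 0.20 hours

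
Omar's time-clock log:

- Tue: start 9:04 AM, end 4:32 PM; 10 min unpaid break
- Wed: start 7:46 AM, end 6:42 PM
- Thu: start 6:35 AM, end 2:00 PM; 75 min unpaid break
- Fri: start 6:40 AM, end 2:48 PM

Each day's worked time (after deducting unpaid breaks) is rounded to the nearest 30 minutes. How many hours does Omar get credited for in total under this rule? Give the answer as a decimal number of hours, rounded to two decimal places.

32.50 hours

Tue: 9:04 AM–4:32 PM = 7 h 28 min − 10 min = 7 h 18 min → rounds to 7 h 30 min
Wed: 7:46 AM–6:42 PM = 10 h 56 min → rounds to 11 h 0 min
Thu: 6:35 AM–2:00 PM = 7 h 25 min − 75 min = 6 h 10 min → rounds to 6 h 0 min
Fri: 6:40 AM–2:48 PM = 8 h 8 min → rounds to 8 h 0 min
Total credited: 32 h 30 min.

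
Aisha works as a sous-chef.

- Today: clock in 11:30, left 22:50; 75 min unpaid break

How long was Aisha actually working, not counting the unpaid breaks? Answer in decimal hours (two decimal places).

Today: 11:30–22:50 = 11 h 20 min; less 75 min break → 10 h 5 min

10.08 hours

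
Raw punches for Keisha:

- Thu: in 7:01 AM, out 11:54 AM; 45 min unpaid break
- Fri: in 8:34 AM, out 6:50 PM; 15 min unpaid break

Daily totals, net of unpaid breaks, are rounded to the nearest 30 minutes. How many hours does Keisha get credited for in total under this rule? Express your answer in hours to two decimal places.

14.00 hours

Thu: 7:01 AM–11:54 AM = 4 h 53 min − 45 min = 4 h 8 min → rounds to 4 h 0 min
Fri: 8:34 AM–6:50 PM = 10 h 16 min − 15 min = 10 h 1 min → rounds to 10 h 0 min
Total credited: 14 h 0 min.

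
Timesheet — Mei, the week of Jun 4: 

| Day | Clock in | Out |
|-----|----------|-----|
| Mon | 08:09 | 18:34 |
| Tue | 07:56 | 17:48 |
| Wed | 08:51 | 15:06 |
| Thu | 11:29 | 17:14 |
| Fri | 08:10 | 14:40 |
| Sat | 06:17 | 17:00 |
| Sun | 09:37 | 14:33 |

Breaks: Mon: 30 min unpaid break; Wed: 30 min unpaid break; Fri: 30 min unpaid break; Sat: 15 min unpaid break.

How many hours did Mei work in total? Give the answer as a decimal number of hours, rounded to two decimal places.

Mon: 08:09–18:34 = 10 h 25 min; less 30 min break → 9 h 55 min
Tue: 07:56–17:48 = 9 h 52 min
Wed: 08:51–15:06 = 6 h 15 min; less 30 min break → 5 h 45 min
Thu: 11:29–17:14 = 5 h 45 min
Fri: 08:10–14:40 = 6 h 30 min; less 30 min break → 6 h 0 min
Sat: 06:17–17:00 = 10 h 43 min; less 15 min break → 10 h 28 min
Sun: 09:37–14:33 = 4 h 56 min
Total: 9 h 55 min + 9 h 52 min + 5 h 45 min + 5 h 45 min + 6 h 0 min + 10 h 28 min + 4 h 56 min = 52 h 41 min.

52.68 hours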